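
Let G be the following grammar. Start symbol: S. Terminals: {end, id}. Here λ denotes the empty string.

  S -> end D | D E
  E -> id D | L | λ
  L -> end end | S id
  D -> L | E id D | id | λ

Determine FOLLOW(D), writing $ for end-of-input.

FIRST(S): from S->end D we get {end}; from S->D E we get {λ, end, id}. So FIRST(S) = {λ, end, id}.
FIRST(L): from L->end end we get {end}; from L->S id we get {end, id}. So FIRST(L) = {end, id}.
FIRST(E): from E->id D we get {id}; from E->L we get {end, id}; from E->λ we get {λ}. So FIRST(E) = {λ, end, id}.
FIRST(D): from D->L we get {end, id}; from D->E id D we get {end, id}; from D->id we get {id}; from D->λ we get {λ}. So FIRST(D) = {λ, end, id}.
FOLLOW(S) includes $ since S is the start symbol.
FOLLOW(S): in L->S id, S is followed by id with FIRST {id}. Thus FOLLOW(S) = {$, id}.
FOLLOW(E): in S->D E, the suffix after E is empty, so FOLLOW(E) ⊇ FOLLOW(S) = {$, id}; in D->E id D, E is followed by id D with FIRST {id}. Thus FOLLOW(E) = {$, id}.
FOLLOW(D): in S->end D, the suffix after D is empty, so FOLLOW(D) ⊇ FOLLOW(S) = {$, id}; in S->D E, D is followed by E with FIRST {λ, end, id}; in S->D E, the suffix after D is nullable, so FOLLOW(D) ⊇ FOLLOW(S) = {$, id}; in E->id D, the suffix after D is empty, so FOLLOW(D) ⊇ FOLLOW(E) = {$, id}; in D->E id D, the suffix after D is empty (adds nothing new). Thus FOLLOW(D) = {$, end, id}.
FOLLOW(L): in E->L, the suffix after L is empty, so FOLLOW(L) ⊇ FOLLOW(E) = {$, id}; in D->L, the suffix after L is empty, so FOLLOW(L) ⊇ FOLLOW(D) = {$, end, id}. Thus FOLLOW(L) = {$, end, id}.

{$, end, id}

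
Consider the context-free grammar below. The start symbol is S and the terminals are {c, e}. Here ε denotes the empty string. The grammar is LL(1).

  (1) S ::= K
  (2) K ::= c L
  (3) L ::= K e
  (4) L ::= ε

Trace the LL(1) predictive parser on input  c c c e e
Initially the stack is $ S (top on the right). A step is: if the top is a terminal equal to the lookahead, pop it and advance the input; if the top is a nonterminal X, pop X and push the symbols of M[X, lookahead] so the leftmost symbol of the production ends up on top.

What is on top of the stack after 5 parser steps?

step 1: stack=$ S  input=c c c e e $  — expand S ::= K
step 2: stack=$ K  input=c c c e e $  — expand K ::= c L
step 3: stack=$ L c  input=c c c e e $  — match c
step 4: stack=$ L  input=c c e e $  — expand L ::= K e
step 5: stack=$ e K  input=c c e e $  — expand K ::= c L
Stack after step 5: $ e L c (top = c).

c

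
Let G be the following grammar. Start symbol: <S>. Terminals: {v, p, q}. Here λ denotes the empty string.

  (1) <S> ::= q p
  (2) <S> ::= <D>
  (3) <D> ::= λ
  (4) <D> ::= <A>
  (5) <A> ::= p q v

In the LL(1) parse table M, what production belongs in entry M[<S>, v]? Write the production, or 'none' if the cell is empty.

none

FIRST(<A>) = {p}
FIRST(<D>) = {λ, p}  (via <A>)
FIRST(<S>) = {λ, p, q}  (via <D>)
FOLLOW(<S>) includes $ since <S> is the start symbol.
FOLLOW(<S>): <S> appears on no right-hand side. Thus FOLLOW(<S>) = {$}.
For <S> ::= q p: FIRST(q p) = {q}, so it goes in M[<S>, t] for t ∈ {q}.
For <S> ::= <D>: FIRST(<D>) = {λ, p}, so it goes in M[<S>, t] for t ∈ {p}; since λ ∈ FIRST, also for every t ∈ FOLLOW(<S>) = {$}.
None of these place a production in M[<S>, v].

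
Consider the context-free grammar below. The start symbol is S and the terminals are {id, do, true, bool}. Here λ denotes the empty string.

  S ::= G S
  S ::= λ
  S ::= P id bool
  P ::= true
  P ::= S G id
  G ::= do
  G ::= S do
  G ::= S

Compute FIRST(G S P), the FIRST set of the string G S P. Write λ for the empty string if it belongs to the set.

FIRST(S): from S::=G S we get {λ, do, id, true}; from S::=λ we get {λ}; from S::=P id bool we get {do, id, true}. So FIRST(S) = {λ, do, id, true}.
FIRST(G): from G::=do we get {do}; from G::=S do we get {do, id, true}; from G::=S we get {λ, do, id, true}. So FIRST(G) = {λ, do, id, true}.
FIRST(P): from P::=true we get {true}; from P::=S G id we get {do, id, true}. So FIRST(P) = {do, id, true}.
FIRST(G S P): take FIRST of each symbol in turn, carrying on past any symbol whose FIRST contains λ; result {do, id, true}.

{do, id, true}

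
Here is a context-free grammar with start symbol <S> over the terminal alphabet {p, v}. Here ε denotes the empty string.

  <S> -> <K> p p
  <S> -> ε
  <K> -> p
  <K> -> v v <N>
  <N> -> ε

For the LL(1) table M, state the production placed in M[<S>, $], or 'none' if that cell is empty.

FIRST(<K>) = {p, v}
FIRST(<N>) = {ε}
FIRST(<S>) = {ε, p, v}  (via <K> p p)
FOLLOW(<S>) includes $ since <S> is the start symbol.
FOLLOW(<S>): <S> appears on no right-hand side. Thus FOLLOW(<S>) = {$}.
For <S> -> <K> p p: FIRST(<K> p p) = {p, v}, so it goes in M[<S>, t] for t ∈ {p, v}.
For <S> -> ε: FIRST(ε) = {ε}, so it goes in M[<S>, t] for t ∈ {}; since ε ∈ FIRST, also for every t ∈ FOLLOW(<S>) = {$}.

<S> -> ε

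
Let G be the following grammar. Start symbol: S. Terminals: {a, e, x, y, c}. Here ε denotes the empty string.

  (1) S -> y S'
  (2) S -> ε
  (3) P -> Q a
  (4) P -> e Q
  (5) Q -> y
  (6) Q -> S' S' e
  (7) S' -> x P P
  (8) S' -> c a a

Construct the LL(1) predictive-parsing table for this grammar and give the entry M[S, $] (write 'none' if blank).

FIRST(S) = {ε, y}
FIRST(S') = {c, x}
FIRST(Q) = {c, x, y}  (via S' S' e)
FIRST(P) = {c, e, x, y}  (via Q a)
FOLLOW(S) includes $ since S is the start symbol.
FOLLOW(S): S appears on no right-hand side. Thus FOLLOW(S) = {$}.
For S -> y S': FIRST(y S') = {y}, so it goes in M[S, t] for t ∈ {y}.
For S -> ε: FIRST(ε) = {ε}, so it goes in M[S, t] for t ∈ {}; since ε ∈ FIRST, also for every t ∈ FOLLOW(S) = {$}.

S -> ε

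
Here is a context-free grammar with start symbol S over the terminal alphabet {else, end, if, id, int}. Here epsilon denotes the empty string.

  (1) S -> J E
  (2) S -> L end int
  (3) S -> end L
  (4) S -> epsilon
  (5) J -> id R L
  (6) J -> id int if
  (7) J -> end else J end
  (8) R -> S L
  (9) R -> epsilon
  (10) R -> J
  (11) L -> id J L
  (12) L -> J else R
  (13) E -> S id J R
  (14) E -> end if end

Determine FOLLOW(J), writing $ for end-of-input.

FIRST(J): from J->id R L we get {id}; from J->id int if we get {id}; from J->end else J end we get {end}. So FIRST(J) = {end, id}.
FIRST(L): from L->id J L we get {id}; from L->J else R we get {end, id}. So FIRST(L) = {end, id}.
FIRST(S): from S->J E we get {end, id}; from S->L end int we get {end, id}; from S->end L we get {end}; from S->epsilon we get {epsilon}. So FIRST(S) = {epsilon, end, id}.
FIRST(R): from R->S L we get {end, id}; from R->epsilon we get {epsilon}; from R->J we get {end, id}. So FIRST(R) = {epsilon, end, id}.
FIRST(E): from E->S id J R we get {end, id}; from E->end if end we get {end}. So FIRST(E) = {end, id}.
FOLLOW(S) includes $ since S is the start symbol.
FOLLOW(S): in R->S L, S is followed by L with FIRST {end, id}; in E->S id J R, S is followed by id J R with FIRST {id}. Thus FOLLOW(S) = {$, end, id}.
FOLLOW(E): in S->J E, the suffix after E is empty, so FOLLOW(E) ⊇ FOLLOW(S) = {$, end, id}. Thus FOLLOW(E) = {$, end, id}.
FOLLOW(J): in S->J E, J is followed by E with FIRST {end, id}; in J->end else J end, J is followed by end with FIRST {end}; in R->J, the suffix after J is empty, so FOLLOW(J) ⊇ FOLLOW(R) = {$, else, end, id}; in L->id J L, J is followed by L with FIRST {end, id}; in L->J else R, J is followed by else R with FIRST {else}; in E->S id J R, J is followed by R with FIRST {epsilon, end, id}; in E->S id J R, the suffix after J is nullable, so FOLLOW(J) ⊇ FOLLOW(E) = {$, end, id}. Thus FOLLOW(J) = {$, else, end, id}.
FOLLOW(R): in J->id R L, R is followed by L with FIRST {end, id}; in L->J else R, the suffix after R is empty, so FOLLOW(R) ⊇ FOLLOW(L) = {$, else, end, id}; in E->S id J R, the suffix after R is empty, so FOLLOW(R) ⊇ FOLLOW(E) = {$, end, id}. Thus FOLLOW(R) = {$, else, end, id}.
FOLLOW(L): in S->L end int, L is followed by end int with FIRST {end}; in S->end L, the suffix after L is empty, so FOLLOW(L) ⊇ FOLLOW(S) = {$, end, id}; in J->id R L, the suffix after L is empty, so FOLLOW(L) ⊇ FOLLOW(J) = {$, else, end, id}; in R->S L, the suffix after L is empty, so FOLLOW(L) ⊇ FOLLOW(R) = {$, else, end, id}; in L->id J L, the suffix after L is empty (adds nothing new). Thus FOLLOW(L) = {$, else, end, id}.

{$, else, end, id}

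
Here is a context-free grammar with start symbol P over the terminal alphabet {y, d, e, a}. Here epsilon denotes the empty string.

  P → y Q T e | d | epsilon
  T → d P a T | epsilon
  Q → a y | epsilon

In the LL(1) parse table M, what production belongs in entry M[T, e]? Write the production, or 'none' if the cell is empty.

FIRST(P) = {epsilon, d, y}
FIRST(T) = {epsilon, d}
FIRST(Q) = {epsilon, a}
FOLLOW(P) includes $ since P is the start symbol.
FOLLOW(T): in P→y Q T e, T is followed by e with FIRST {e}; in T→d P a T, the suffix after T is empty (adds nothing new). Thus FOLLOW(T) = {e}.
For T → d P a T: FIRST(d P a T) = {d}, so it goes in M[T, t] for t ∈ {d}.
For T → epsilon: FIRST(epsilon) = {epsilon}, so it goes in M[T, t] for t ∈ {}; since epsilon ∈ FIRST, also for every t ∈ FOLLOW(T) = {e}.

T → epsilon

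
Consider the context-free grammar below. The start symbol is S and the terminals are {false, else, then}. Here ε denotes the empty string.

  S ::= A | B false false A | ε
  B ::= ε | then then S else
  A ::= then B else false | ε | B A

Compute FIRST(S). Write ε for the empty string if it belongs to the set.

{ε, false, then}

FIRST(B) = {ε, then}
FIRST(A) = {ε, then}  (via B A)
FIRST(S) = {ε, false, then}  (via A, B false false A)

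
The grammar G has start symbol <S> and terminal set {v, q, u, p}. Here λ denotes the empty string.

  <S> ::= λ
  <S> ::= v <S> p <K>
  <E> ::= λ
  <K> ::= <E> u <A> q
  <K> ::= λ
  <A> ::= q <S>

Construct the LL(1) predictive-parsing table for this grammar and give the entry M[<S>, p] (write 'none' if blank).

<S> ::= λ

FIRST(<S>): from <S>::=λ we get {λ}; from <S>::=v <S> p <K> we get {v}. So FIRST(<S>) = {λ, v}.
FIRST(<E>): from <E>::=λ we get {λ}. So FIRST(<E>) = {λ}.
FIRST(<A>): from <A>::=q <S> we get {q}. So FIRST(<A>) = {q}.
FIRST(<K>): from <K>::=<E> u <A> q we get {u}; from <K>::=λ we get {λ}. So FIRST(<K>) = {λ, u}.
FOLLOW(<S>) includes $ since <S> is the start symbol.
FOLLOW(<A>): in <K>::=<E> u <A> q, <A> is followed by q with FIRST {q}. Thus FOLLOW(<A>) = {q}.
FOLLOW(<S>): in <S>::=v <S> p <K>, <S> is followed by p <K> with FIRST {p}; in <A>::=q <S>, the suffix after <S> is empty, so FOLLOW(<S>) ⊇ FOLLOW(<A>) = {q}. Thus FOLLOW(<S>) = {$, p, q}.
For <S> ::= λ: FIRST(λ) = {λ}, so it goes in M[<S>, t] for t ∈ {}; since λ ∈ FIRST, also for every t ∈ FOLLOW(<S>) = {$, p, q}.
For <S> ::= v <S> p <K>: FIRST(v <S> p <K>) = {v}, so it goes in M[<S>, t] for t ∈ {v}.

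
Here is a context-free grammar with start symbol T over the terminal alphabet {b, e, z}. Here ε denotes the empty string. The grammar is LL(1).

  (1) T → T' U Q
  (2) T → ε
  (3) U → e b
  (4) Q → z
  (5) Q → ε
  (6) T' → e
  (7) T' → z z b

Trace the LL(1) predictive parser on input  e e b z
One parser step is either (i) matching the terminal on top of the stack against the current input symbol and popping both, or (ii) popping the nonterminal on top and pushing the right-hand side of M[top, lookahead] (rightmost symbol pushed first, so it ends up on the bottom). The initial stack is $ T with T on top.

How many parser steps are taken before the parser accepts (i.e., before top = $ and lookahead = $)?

8

step 1: stack=$ T  input=e e b z $  — expand T → T' U Q
step 2: stack=$ Q U T'  input=e e b z $  — expand T' → e
step 3: stack=$ Q U e  input=e e b z $  — match e
step 4: stack=$ Q U  input=e b z $  — expand U → e b
step 5: stack=$ Q b e  input=e b z $  — match e
step 6: stack=$ Q b  input=b z $  — match b
step 7: stack=$ Q  input=z $  — expand Q → z
step 8: stack=$ z  input=z $  — match z
Accept reached after 8 steps.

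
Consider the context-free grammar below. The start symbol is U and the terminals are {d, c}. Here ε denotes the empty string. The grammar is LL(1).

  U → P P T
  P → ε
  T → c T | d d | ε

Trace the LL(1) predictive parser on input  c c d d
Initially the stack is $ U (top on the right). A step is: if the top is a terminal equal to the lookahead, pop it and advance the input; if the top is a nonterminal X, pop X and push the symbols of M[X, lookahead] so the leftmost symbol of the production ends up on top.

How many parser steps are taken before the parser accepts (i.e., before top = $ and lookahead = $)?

10

      Stack    Input      Action
   1  $ U      c c d d $  expand U → P P T
   2  $ T P P  c c d d $  expand P → ε
   3  $ T P    c c d d $  expand P → ε
   4  $ T      c c d d $  expand T → c T
   5  $ T c    c c d d $  match c
   6  $ T      c d d $    expand T → c T
   7  $ T c    c d d $    match c
   8  $ T      d d $      expand T → d d
   9  $ d d    d d $      match d
  10  $ d      d $        match d
Accept reached after 10 steps.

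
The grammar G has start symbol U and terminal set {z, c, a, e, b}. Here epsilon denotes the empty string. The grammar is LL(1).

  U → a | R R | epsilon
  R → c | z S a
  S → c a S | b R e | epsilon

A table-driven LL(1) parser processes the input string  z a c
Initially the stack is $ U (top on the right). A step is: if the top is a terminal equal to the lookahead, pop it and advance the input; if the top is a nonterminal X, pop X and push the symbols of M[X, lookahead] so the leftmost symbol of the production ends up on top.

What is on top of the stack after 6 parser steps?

step 1: stack=$ U  input=z a c $  — expand U → R R
step 2: stack=$ R R  input=z a c $  — expand R → z S a
step 3: stack=$ R a S z  input=z a c $  — match z
step 4: stack=$ R a S  input=a c $  — expand S → epsilon
step 5: stack=$ R a  input=a c $  — match a
step 6: stack=$ R  input=c $  — expand R → c
Stack after step 6: $ c (top = c).

c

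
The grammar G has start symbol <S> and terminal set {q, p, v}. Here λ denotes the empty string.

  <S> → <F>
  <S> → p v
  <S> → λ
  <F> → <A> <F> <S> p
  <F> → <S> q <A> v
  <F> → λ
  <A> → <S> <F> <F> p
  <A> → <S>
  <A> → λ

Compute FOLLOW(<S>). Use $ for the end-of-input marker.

FIRST(<S>) = {λ, p, q}  (via <F>)
FIRST(<F>) = {λ, p, q}  (via <A> <F> <S> p, <S> q <A> v)
FIRST(<A>) = {λ, p, q}  (via <S> <F> <F> p, <S>)
FOLLOW(<S>) includes $ since <S> is the start symbol.
FOLLOW(<A>): in <F>→<A> <F> <S> p, <A> is followed by <F> <S> p with FIRST {p, q}; in <F>→<S> q <A> v, <A> is followed by v with FIRST {v}. Thus FOLLOW(<A>) = {p, q, v}.
FOLLOW(<S>): in <F>→<A> <F> <S> p, <S> is followed by p with FIRST {p}; in <F>→<S> q <A> v, <S> is followed by q <A> v with FIRST {q}; in <A>→<S> <F> <F> p, <S> is followed by <F> <F> p with FIRST {p, q}; in <A>→<S>, the suffix after <S> is empty, so FOLLOW(<S>) ⊇ FOLLOW(<A>) = {p, q, v}. Thus FOLLOW(<S>) = {$, p, q, v}.
FOLLOW(<F>): in <S>→<F>, the suffix after <F> is empty, so FOLLOW(<F>) ⊇ FOLLOW(<S>) = {$, p, q, v}; in <F>→<A> <F> <S> p, <F> is followed by <S> p with FIRST {p, q}; in <A>→<S> <F> <F> p (occurrence 1), <F> is followed by <F> p with FIRST {p, q}; in <A>→<S> <F> <F> p (occurrence 2), <F> is followed by p with FIRST {p}. Thus FOLLOW(<F>) = {$, p, q, v}.

{$, p, q, v}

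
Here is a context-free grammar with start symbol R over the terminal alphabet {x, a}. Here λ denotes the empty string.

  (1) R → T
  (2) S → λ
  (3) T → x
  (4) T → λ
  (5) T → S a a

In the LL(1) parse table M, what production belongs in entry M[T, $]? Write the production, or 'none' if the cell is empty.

T → λ

FIRST(S) = {λ}
FIRST(T) = {λ, a, x}  (via S a a)
FIRST(R) = {λ, a, x}  (via T)
FOLLOW(R) includes $ since R is the start symbol.
FOLLOW(R): R appears on no right-hand side. Thus FOLLOW(R) = {$}.
FOLLOW(T): in R→T, the suffix after T is empty, so FOLLOW(T) ⊇ FOLLOW(R) = {$}. Thus FOLLOW(T) = {$}.
For T → x: FIRST(x) = {x}, so it goes in M[T, t] for t ∈ {x}.
For T → λ: FIRST(λ) = {λ}, so it goes in M[T, t] for t ∈ {}; since λ ∈ FIRST, also for every t ∈ FOLLOW(T) = {$}.
For T → S a a: FIRST(S a a) = {a}, so it goes in M[T, t] for t ∈ {a}.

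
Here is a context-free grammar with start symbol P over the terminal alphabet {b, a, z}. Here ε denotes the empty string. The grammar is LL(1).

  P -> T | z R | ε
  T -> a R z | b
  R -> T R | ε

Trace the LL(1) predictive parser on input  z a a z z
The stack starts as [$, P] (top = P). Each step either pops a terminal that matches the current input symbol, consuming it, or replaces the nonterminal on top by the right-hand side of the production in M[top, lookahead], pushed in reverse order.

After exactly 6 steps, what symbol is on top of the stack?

step 1: stack=$ P  input=z a a z z $  — expand P -> z R
step 2: stack=$ R z  input=z a a z z $  — match z
step 3: stack=$ R  input=a a z z $  — expand R -> T R
step 4: stack=$ R T  input=a a z z $  — expand T -> a R z
step 5: stack=$ R z R a  input=a a z z $  — match a
step 6: stack=$ R z R  input=a z z $  — expand R -> T R
Stack after step 6: $ R z R T (top = T).

T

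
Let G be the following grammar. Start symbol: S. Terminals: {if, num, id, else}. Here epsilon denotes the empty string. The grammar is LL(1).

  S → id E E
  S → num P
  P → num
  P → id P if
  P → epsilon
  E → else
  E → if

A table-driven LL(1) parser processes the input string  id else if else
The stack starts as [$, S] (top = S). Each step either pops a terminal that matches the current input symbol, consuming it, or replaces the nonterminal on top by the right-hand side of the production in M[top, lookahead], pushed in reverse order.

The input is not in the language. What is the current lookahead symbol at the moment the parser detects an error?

     Stack     Input              Action
  1  $ S       id else if else $  expand S → id E E
  2  $ E E id  id else if else $  match id
  3  $ E E     else if else $     expand E → else
  4  $ E else  else if else $     match else
  5  $ E       if else $          expand E → if
  6  $ if      if else $          match if
  7  $         else $             error: stack empty but input remains

else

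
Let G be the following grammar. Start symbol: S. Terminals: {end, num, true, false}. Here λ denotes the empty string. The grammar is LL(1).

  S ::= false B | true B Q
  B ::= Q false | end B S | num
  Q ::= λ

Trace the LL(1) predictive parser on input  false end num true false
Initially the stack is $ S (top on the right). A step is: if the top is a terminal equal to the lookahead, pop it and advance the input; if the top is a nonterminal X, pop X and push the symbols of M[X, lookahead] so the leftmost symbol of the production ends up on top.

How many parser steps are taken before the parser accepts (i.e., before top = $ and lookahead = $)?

12

step 1: stack=$ S  input=false end num true false $  — expand S ::= false B
step 2: stack=$ B false  input=false end num true false $  — match false
step 3: stack=$ B  input=end num true false $  — expand B ::= end B S
step 4: stack=$ S B end  input=end num true false $  — match end
step 5: stack=$ S B  input=num true false $  — expand B ::= num
step 6: stack=$ S num  input=num true false $  — match num
step 7: stack=$ S  input=true false $  — expand S ::= true B Q
step 8: stack=$ Q B true  input=true false $  — match true
step 9: stack=$ Q B  input=false $  — expand B ::= Q false
step 10: stack=$ Q false Q  input=false $  — expand Q ::= λ
step 11: stack=$ Q false  input=false $  — match false
step 12: stack=$ Q  input=$  — expand Q ::= λ
Accept reached after 12 steps.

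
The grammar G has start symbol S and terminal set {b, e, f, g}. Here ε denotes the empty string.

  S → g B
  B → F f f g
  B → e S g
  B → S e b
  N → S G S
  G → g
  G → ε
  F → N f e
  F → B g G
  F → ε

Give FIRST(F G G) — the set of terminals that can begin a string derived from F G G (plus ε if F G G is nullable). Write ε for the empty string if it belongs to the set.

{ε, e, f, g}

FIRST(S): from S→g B we get {g}. So FIRST(S) = {g}.
FIRST(G): from G→g we get {g}; from G→ε we get {ε}. So FIRST(G) = {ε, g}.
FIRST(N): from N→S G S we get {g}. So FIRST(N) = {g}.
FIRST(B): from B→F f f g we get {e, f, g}; from B→e S g we get {e}; from B→S e b we get {g}. So FIRST(B) = {e, f, g}.
FIRST(F): from F→N f e we get {g}; from F→B g G we get {e, f, g}; from F→ε we get {ε}. So FIRST(F) = {ε, e, f, g}.
FIRST(F G G): take FIRST of each symbol in turn, carrying on past any symbol whose FIRST contains ε; result {ε, e, f, g}.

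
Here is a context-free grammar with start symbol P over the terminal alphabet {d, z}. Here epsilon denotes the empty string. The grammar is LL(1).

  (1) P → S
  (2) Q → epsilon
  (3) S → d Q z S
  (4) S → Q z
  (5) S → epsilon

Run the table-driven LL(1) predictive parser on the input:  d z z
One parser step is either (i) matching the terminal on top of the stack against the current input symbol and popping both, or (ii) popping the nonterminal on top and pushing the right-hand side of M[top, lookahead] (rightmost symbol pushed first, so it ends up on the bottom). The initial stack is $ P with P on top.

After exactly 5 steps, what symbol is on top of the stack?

     Stack      Input    Action
  1  $ P        d z z $  expand P → S
  2  $ S        d z z $  expand S → d Q z S
  3  $ S z Q d  d z z $  match d
  4  $ S z Q    z z $    expand Q → epsilon
  5  $ S z      z z $    match z
Stack after step 5: $ S (top = S).

S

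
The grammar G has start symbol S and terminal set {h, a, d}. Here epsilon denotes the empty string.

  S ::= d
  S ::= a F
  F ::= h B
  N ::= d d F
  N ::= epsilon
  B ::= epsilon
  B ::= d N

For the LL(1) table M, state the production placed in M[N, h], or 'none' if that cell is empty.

FIRST(S) = {a, d}
FIRST(F) = {h}
FIRST(N) = {epsilon, d}
FIRST(B) = {epsilon, d}
FOLLOW(S) includes $ since S is the start symbol.
FOLLOW(B): in F::=h B, the suffix after B is empty, so FOLLOW(B) ⊇ FOLLOW(F) = {$}. Thus FOLLOW(B) = {$}.
FOLLOW(N): in B::=d N, the suffix after N is empty, so FOLLOW(N) ⊇ FOLLOW(B) = {$}. Thus FOLLOW(N) = {$}.
For N ::= d d F: FIRST(d d F) = {d}, so it goes in M[N, t] for t ∈ {d}.
For N ::= epsilon: FIRST(epsilon) = {epsilon}, so it goes in M[N, t] for t ∈ {}; since epsilon ∈ FIRST, also for every t ∈ FOLLOW(N) = {$}.
None of these place a production in M[N, h].

none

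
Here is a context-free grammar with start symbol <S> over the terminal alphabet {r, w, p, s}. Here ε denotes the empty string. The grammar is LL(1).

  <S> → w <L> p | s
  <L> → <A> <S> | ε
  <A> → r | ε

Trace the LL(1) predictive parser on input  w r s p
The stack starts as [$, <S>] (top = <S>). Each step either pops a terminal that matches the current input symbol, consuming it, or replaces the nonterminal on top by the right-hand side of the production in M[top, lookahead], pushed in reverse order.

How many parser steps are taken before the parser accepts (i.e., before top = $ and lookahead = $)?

     Stack        Input      Action
  1  $ <S>        w r s p $  expand <S> → w <L> p
  2  $ p <L> w    w r s p $  match w
  3  $ p <L>      r s p $    expand <L> → <A> <S>
  4  $ p <S> <A>  r s p $    expand <A> → r
  5  $ p <S> r    r s p $    match r
  6  $ p <S>      s p $      expand <S> → s
  7  $ p s        s p $      match s
  8  $ p          p $        match p
Accept reached after 8 steps.

8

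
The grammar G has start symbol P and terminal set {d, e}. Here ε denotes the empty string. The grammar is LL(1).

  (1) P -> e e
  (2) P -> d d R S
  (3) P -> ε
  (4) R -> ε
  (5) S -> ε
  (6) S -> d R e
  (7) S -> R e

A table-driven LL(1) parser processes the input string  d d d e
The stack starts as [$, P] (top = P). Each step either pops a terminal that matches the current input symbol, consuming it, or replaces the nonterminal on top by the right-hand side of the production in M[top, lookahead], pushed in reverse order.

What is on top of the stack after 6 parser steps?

R

     Stack      Input      Action
  1  $ P        d d d e $  expand P -> d d R S
  2  $ S R d d  d d d e $  match d
  3  $ S R d    d d e $    match d
  4  $ S R      d e $      expand R -> ε
  5  $ S        d e $      expand S -> d R e
  6  $ e R d    d e $      match d
Stack after step 6: $ e R (top = R).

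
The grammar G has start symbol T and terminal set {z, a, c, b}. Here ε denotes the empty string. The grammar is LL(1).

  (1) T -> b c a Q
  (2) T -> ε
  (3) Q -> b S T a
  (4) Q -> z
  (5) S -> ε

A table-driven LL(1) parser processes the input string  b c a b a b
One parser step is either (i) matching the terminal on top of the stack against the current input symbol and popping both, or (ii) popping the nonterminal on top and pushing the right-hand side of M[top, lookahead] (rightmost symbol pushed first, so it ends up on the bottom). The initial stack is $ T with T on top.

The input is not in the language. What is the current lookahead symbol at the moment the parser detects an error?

step 1: stack=$ T  input=b c a b a b $  — expand T -> b c a Q
step 2: stack=$ Q a c b  input=b c a b a b $  — match b
step 3: stack=$ Q a c  input=c a b a b $  — match c
step 4: stack=$ Q a  input=a b a b $  — match a
step 5: stack=$ Q  input=b a b $  — expand Q -> b S T a
step 6: stack=$ a T S b  input=b a b $  — match b
step 7: stack=$ a T S  input=a b $  — expand S -> ε
step 8: stack=$ a T  input=a b $  — expand T -> ε
step 9: stack=$ a  input=a b $  — match a
step 10: stack=$  input=b $  — error: stack empty but input remains

b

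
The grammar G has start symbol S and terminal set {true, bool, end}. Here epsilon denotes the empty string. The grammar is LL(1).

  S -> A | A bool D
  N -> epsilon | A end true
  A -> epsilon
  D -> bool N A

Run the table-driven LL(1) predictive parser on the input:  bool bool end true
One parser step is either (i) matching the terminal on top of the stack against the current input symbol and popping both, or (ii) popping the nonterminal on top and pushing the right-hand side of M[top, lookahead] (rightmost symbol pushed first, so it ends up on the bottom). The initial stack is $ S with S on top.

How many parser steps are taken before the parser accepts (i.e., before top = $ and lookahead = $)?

10

      Stack           Input                 Action
   1  $ S             bool bool end true $  expand S -> A bool D
   2  $ D bool A      bool bool end true $  expand A -> epsilon
   3  $ D bool        bool bool end true $  match bool
   4  $ D             bool end true $       expand D -> bool N A
   5  $ A N bool      bool end true $       match bool
   6  $ A N           end true $            expand N -> A end true
   7  $ A true end A  end true $            expand A -> epsilon
   8  $ A true end    end true $            match end
   9  $ A true        true $                match true
  10  $ A             $                     expand A -> epsilon
Accept reached after 10 steps.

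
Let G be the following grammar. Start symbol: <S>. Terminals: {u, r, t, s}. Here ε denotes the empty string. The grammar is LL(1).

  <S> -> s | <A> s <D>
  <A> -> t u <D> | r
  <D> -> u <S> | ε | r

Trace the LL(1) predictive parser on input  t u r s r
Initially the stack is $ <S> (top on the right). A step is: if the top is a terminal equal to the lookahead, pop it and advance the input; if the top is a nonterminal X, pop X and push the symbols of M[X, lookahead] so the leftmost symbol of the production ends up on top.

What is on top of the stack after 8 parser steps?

     Stack            Input        Action
  1  $ <S>            t u r s r $  expand <S> -> <A> s <D>
  2  $ <D> s <A>      t u r s r $  expand <A> -> t u <D>
  3  $ <D> s <D> u t  t u r s r $  match t
  4  $ <D> s <D> u    u r s r $    match u
  5  $ <D> s <D>      r s r $      expand <D> -> r
  6  $ <D> s r        r s r $      match r
  7  $ <D> s          s r $        match s
  8  $ <D>            r $          expand <D> -> r
Stack after step 8: $ r (top = r).

r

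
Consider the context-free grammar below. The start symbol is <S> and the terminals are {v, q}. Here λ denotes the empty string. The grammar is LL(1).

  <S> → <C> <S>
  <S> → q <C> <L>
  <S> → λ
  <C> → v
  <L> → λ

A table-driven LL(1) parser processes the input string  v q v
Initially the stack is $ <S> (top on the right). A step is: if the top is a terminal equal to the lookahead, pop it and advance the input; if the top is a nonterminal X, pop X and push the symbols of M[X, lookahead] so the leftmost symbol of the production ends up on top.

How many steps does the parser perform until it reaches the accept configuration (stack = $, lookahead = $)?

8

step 1: stack=$ <S>  input=v q v $  — expand <S> → <C> <S>
step 2: stack=$ <S> <C>  input=v q v $  — expand <C> → v
step 3: stack=$ <S> v  input=v q v $  — match v
step 4: stack=$ <S>  input=q v $  — expand <S> → q <C> <L>
step 5: stack=$ <L> <C> q  input=q v $  — match q
step 6: stack=$ <L> <C>  input=v $  — expand <C> → v
step 7: stack=$ <L> v  input=v $  — match v
step 8: stack=$ <L>  input=$  — expand <L> → λ
Accept reached after 8 steps.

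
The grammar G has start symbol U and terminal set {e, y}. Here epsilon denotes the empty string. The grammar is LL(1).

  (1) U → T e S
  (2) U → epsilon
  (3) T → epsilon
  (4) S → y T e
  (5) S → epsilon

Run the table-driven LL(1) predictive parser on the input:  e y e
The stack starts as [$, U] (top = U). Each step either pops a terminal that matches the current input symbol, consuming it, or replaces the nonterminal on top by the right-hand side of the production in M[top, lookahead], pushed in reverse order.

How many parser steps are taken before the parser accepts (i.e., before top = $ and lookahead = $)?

7

step 1: stack=$ U  input=e y e $  — expand U → T e S
step 2: stack=$ S e T  input=e y e $  — expand T → epsilon
step 3: stack=$ S e  input=e y e $  — match e
step 4: stack=$ S  input=y e $  — expand S → y T e
step 5: stack=$ e T y  input=y e $  — match y
step 6: stack=$ e T  input=e $  — expand T → epsilon
step 7: stack=$ e  input=e $  — match e
Accept reached after 7 steps.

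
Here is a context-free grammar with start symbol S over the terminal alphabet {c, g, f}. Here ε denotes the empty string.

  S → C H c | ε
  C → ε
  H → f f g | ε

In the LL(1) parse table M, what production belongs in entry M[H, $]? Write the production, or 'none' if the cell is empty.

FIRST(C) = {ε}
FIRST(H) = {ε, f}
FIRST(S) = {ε, c, f}  (via C H c)
FOLLOW(S) includes $ since S is the start symbol.
FOLLOW(H): in S→C H c, H is followed by c with FIRST {c}. Thus FOLLOW(H) = {c}.
For H → f f g: FIRST(f f g) = {f}, so it goes in M[H, t] for t ∈ {f}.
For H → ε: FIRST(ε) = {ε}, so it goes in M[H, t] for t ∈ {}; since ε ∈ FIRST, also for every t ∈ FOLLOW(H) = {c}.
None of these place a production in M[H, $].

none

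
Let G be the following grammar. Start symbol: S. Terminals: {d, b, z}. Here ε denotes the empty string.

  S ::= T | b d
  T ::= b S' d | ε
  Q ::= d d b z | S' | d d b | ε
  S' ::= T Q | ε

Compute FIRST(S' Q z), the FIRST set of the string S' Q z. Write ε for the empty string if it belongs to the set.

{b, d, z}

FIRST(T): from T::=b S' d we get {b}; from T::=ε we get {ε}. So FIRST(T) = {ε, b}.
FIRST(S): from S::=T we get {ε, b}; from S::=b d we get {b}. So FIRST(S) = {ε, b}.
FIRST(Q): from Q::=d d b z we get {d}; from Q::=S' we get {ε, b, d}; from Q::=d d b we get {d}; from Q::=ε we get {ε}. So FIRST(Q) = {ε, b, d}.
FIRST(S'): from S'::=T Q we get {ε, b, d}; from S'::=ε we get {ε}. So FIRST(S') = {ε, b, d}.
FIRST(S' Q z): take FIRST of each symbol in turn, carrying on past any symbol whose FIRST contains ε; result {b, d, z}.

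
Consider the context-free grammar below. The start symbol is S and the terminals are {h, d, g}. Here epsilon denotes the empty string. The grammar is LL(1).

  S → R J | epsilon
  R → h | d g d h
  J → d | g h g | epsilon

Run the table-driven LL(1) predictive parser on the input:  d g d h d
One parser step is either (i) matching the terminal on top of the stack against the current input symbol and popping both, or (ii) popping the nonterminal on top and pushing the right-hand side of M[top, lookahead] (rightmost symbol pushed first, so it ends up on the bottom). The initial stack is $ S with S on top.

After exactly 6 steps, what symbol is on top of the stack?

J

     Stack        Input        Action
  1  $ S          d g d h d $  expand S → R J
  2  $ J R        d g d h d $  expand R → d g d h
  3  $ J h d g d  d g d h d $  match d
  4  $ J h d g    g d h d $    match g
  5  $ J h d      d h d $      match d
  6  $ J h        h d $        match h
Stack after step 6: $ J (top = J).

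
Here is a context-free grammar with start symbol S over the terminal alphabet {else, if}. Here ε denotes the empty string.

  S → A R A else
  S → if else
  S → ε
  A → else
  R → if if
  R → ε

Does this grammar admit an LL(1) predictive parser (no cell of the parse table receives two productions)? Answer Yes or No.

Yes

FIRST(S) = {ε, else, if}
FIRST(A) = {else}
FIRST(R) = {ε, if}
FOLLOW(S) = {$}
FOLLOW(A) = {else, if}
FOLLOW(R) = {else}
Each cell of M receives at most one production.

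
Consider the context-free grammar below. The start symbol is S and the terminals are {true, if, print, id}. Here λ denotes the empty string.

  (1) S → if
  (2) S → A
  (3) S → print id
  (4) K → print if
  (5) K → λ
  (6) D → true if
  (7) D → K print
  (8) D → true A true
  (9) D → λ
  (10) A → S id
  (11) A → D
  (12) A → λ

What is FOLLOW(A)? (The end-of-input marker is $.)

{$, id, true}

FIRST(K) = {λ, print}
FIRST(D) = {λ, print, true}  (via K print)
FIRST(S) = {λ, id, if, print, true}  (via A)
FIRST(A) = {λ, id, if, print, true}  (via S id, D)
FOLLOW(S) includes $ since S is the start symbol.
FOLLOW(S): in A→S id, S is followed by id with FIRST {id}. Thus FOLLOW(S) = {$, id}.
FOLLOW(K): in D→K print, K is followed by print with FIRST {print}. Thus FOLLOW(K) = {print}.
FOLLOW(A): in S→A, the suffix after A is empty, so FOLLOW(A) ⊇ FOLLOW(S) = {$, id}; in D→true A true, A is followed by true with FIRST {true}. Thus FOLLOW(A) = {$, id, true}.
FOLLOW(D): in A→D, the suffix after D is empty, so FOLLOW(D) ⊇ FOLLOW(A) = {$, id, true}. Thus FOLLOW(D) = {$, id, true}.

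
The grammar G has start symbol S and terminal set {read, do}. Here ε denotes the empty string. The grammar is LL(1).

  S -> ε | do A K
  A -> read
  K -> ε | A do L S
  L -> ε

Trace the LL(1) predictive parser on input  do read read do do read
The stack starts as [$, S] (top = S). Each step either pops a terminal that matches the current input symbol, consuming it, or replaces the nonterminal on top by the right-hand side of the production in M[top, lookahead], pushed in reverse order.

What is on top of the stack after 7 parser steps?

do

     Stack          Input                      Action
  1  $ S            do read read do do read $  expand S -> do A K
  2  $ K A do       do read read do do read $  match do
  3  $ K A          read read do do read $     expand A -> read
  4  $ K read       read read do do read $     match read
  5  $ K            read do do read $          expand K -> A do L S
  6  $ S L do A     read do do read $          expand A -> read
  7  $ S L do read  read do do read $          match read
Stack after step 7: $ S L do (top = do).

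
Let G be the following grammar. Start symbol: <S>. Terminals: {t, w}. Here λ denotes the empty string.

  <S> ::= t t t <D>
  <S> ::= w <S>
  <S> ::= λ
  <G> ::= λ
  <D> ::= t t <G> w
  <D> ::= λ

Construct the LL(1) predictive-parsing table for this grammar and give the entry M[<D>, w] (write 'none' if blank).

FIRST(<S>) = {λ, t, w}
FIRST(<G>) = {λ}
FIRST(<D>) = {λ, t}
FOLLOW(<S>) includes $ since <S> is the start symbol.
FOLLOW(<S>): in <S>::=w <S>, the suffix after <S> is empty (adds nothing new). Thus FOLLOW(<S>) = {$}.
FOLLOW(<D>): in <S>::=t t t <D>, the suffix after <D> is empty, so FOLLOW(<D>) ⊇ FOLLOW(<S>) = {$}. Thus FOLLOW(<D>) = {$}.
For <D> ::= t t <G> w: FIRST(t t <G> w) = {t}, so it goes in M[<D>, t] for t ∈ {t}.
For <D> ::= λ: FIRST(λ) = {λ}, so it goes in M[<D>, t] for t ∈ {}; since λ ∈ FIRST, also for every t ∈ FOLLOW(<D>) = {$}.
None of these place a production in M[<D>, w].

none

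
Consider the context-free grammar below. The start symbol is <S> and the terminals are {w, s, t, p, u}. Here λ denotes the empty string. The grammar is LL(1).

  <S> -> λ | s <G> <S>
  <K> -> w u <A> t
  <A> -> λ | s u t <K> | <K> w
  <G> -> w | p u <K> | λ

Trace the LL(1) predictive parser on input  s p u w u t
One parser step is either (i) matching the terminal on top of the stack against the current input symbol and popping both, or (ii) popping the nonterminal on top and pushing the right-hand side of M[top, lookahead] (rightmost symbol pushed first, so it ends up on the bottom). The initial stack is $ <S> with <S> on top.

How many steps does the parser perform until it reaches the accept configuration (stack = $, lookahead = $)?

11

      Stack            Input          Action
   1  $ <S>            s p u w u t $  expand <S> -> s <G> <S>
   2  $ <S> <G> s      s p u w u t $  match s
   3  $ <S> <G>        p u w u t $    expand <G> -> p u <K>
   4  $ <S> <K> u p    p u w u t $    match p
   5  $ <S> <K> u      u w u t $      match u
   6  $ <S> <K>        w u t $        expand <K> -> w u <A> t
   7  $ <S> t <A> u w  w u t $        match w
   8  $ <S> t <A> u    u t $          match u
   9  $ <S> t <A>      t $            expand <A> -> λ
  10  $ <S> t          t $            match t
  11  $ <S>            $              expand <S> -> λ
Accept reached after 11 steps.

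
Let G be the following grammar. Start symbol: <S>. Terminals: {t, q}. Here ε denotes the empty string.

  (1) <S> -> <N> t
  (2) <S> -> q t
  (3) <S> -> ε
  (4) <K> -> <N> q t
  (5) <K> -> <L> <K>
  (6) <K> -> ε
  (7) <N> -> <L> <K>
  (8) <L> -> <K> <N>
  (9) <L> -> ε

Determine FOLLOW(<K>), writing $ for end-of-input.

FIRST(<S>): from <S>-><N> t we get {q, t}; from <S>->q t we get {q}; from <S>->ε we get {ε}. So FIRST(<S>) = {ε, q, t}.
FIRST(<K>): from <K>-><N> q t we get {q}; from <K>-><L> <K> we get {ε, q}; from <K>->ε we get {ε}. So FIRST(<K>) = {ε, q}.
FIRST(<N>): from <N>-><L> <K> we get {ε, q}. So FIRST(<N>) = {ε, q}.
FIRST(<L>): from <L>-><K> <N> we get {ε, q}; from <L>->ε we get {ε}. So FIRST(<L>) = {ε, q}.
FOLLOW(<S>) includes $ since <S> is the start symbol.
FOLLOW(<S>): <S> appears on no right-hand side. Thus FOLLOW(<S>) = {$}.
FOLLOW(<K>): in <K>-><L> <K>, the suffix after <K> is empty (adds nothing new); in <N>-><L> <K>, the suffix after <K> is empty, so FOLLOW(<K>) ⊇ FOLLOW(<N>) = {q, t}; in <L>-><K> <N>, <K> is followed by <N> with FIRST {ε, q}; in <L>-><K> <N>, the suffix after <K> is nullable, so FOLLOW(<K>) ⊇ FOLLOW(<L>) = {q, t}. Thus FOLLOW(<K>) = {q, t}.
FOLLOW(<N>): in <S>-><N> t, <N> is followed by t with FIRST {t}; in <K>-><N> q t, <N> is followed by q t with FIRST {q}; in <L>-><K> <N>, the suffix after <N> is empty, so FOLLOW(<N>) ⊇ FOLLOW(<L>) = {q, t}. Thus FOLLOW(<N>) = {q, t}.
FOLLOW(<L>): in <K>-><L> <K>, <L> is followed by <K> with FIRST {ε, q}; in <K>-><L> <K>, the suffix after <L> is nullable, so FOLLOW(<L>) ⊇ FOLLOW(<K>) = {q, t}; in <N>-><L> <K>, <L> is followed by <K> with FIRST {ε, q}; in <N>-><L> <K>, the suffix after <L> is nullable, so FOLLOW(<L>) ⊇ FOLLOW(<N>) = {q, t}. Thus FOLLOW(<L>) = {q, t}.

{q, t}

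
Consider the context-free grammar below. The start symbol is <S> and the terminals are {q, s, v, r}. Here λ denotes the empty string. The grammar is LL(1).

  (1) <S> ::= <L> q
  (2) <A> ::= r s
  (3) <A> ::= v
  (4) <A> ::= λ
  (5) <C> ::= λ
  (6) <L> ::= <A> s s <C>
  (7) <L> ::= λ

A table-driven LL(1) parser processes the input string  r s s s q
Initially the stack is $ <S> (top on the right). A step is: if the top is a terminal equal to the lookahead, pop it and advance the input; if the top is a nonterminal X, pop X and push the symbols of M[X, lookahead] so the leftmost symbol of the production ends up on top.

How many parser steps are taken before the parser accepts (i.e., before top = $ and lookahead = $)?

9

step 1: stack=$ <S>  input=r s s s q $  — expand <S> ::= <L> q
step 2: stack=$ q <L>  input=r s s s q $  — expand <L> ::= <A> s s <C>
step 3: stack=$ q <C> s s <A>  input=r s s s q $  — expand <A> ::= r s
step 4: stack=$ q <C> s s s r  input=r s s s q $  — match r
step 5: stack=$ q <C> s s s  input=s s s q $  — match s
step 6: stack=$ q <C> s s  input=s s q $  — match s
step 7: stack=$ q <C> s  input=s q $  — match s
step 8: stack=$ q <C>  input=q $  — expand <C> ::= λ
step 9: stack=$ q  input=q $  — match q
Accept reached after 9 steps.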